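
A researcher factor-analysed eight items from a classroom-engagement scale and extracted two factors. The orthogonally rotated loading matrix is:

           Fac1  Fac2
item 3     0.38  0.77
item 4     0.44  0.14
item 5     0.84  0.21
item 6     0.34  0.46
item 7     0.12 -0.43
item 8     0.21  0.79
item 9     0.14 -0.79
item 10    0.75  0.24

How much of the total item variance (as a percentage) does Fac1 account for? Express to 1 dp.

SS loadings for Fac1 = 0.38² + 0.44² + 0.84² + 0.34² + 0.12² + 0.21² + 0.14² + 0.75² = 1.7998
With 8 standardized items, total variance = 8. Proportion = 1.7998/8 = 0.2250 → 22.50%.

22.5%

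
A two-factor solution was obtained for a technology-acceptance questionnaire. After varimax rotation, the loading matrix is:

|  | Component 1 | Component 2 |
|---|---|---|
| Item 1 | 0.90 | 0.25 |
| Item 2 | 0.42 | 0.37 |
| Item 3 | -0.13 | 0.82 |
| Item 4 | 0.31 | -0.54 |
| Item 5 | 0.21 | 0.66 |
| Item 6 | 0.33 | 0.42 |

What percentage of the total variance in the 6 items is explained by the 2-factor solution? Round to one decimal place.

SS loadings by factor: 1.2524, 1.7754; total = 3.0278.
Total variance with 6 standardized items is 6, so the solution explains 3.0278/6 = 0.5046 = 50.46%.

50.5%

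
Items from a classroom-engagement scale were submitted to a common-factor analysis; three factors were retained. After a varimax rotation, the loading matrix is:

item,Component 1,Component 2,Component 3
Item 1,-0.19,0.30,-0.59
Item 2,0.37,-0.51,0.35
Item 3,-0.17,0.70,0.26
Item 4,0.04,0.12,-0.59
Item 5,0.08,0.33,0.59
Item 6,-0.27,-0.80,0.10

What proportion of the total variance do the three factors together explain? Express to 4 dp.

Communalities: 0.4742, 0.5195, 0.5865, 0.3641, 0.4634, 0.7229; Σh² = 3.1306.
Total variance with 6 standardized items is 6, so the solution explains 3.1306/6 = 0.5218.

0.5218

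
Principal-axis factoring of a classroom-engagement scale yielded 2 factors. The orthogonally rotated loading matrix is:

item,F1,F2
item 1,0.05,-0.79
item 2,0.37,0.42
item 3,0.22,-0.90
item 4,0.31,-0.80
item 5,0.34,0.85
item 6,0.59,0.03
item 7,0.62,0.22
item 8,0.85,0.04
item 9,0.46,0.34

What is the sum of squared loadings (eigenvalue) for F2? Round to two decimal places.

3.14

SS loadings for F2 = (-0.79)² + 0.42² + (-0.90)² + (-0.80)² + 0.85² + 0.03² + 0.22² + 0.04² + 0.34² = 0.6241 + 0.1764 + 0.8100 + 0.6400 + 0.7225 + 0.0009 + 0.0484 + 0.0016 + 0.1156 = 3.1395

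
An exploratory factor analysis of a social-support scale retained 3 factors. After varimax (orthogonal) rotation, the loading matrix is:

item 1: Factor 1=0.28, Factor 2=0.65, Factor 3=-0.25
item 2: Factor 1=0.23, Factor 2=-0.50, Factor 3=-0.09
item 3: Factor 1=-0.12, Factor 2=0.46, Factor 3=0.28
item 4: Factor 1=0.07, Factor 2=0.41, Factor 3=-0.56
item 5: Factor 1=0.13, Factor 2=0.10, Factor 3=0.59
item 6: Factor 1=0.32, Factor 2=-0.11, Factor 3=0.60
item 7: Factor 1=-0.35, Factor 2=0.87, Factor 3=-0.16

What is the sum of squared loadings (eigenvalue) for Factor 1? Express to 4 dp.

0.3924

SS loadings for Factor 1 = 0.28² + 0.23² + (-0.12)² + 0.07² + 0.13² + 0.32² + (-0.35)² = 0.0784 + 0.0529 + 0.0144 + 0.0049 + 0.0169 + 0.1024 + 0.1225 = 0.3924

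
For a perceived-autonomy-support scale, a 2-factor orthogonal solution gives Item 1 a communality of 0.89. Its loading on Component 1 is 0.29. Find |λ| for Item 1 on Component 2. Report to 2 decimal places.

0.90

Under orthogonal rotation h² = Σλ², so λ_Component 2² = h² − (0.0841) = 0.89 − 0.0841 = 0.8059.
|λ| = √0.8059 = 0.8977.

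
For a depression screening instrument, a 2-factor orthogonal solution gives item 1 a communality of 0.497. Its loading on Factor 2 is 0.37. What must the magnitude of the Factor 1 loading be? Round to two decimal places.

0.60

Under orthogonal rotation h² = Σλ², so λ_Factor 1² = h² − (0.1369) = 0.497 − 0.1369 = 0.3601.
|λ| = √0.3601 = 0.6001.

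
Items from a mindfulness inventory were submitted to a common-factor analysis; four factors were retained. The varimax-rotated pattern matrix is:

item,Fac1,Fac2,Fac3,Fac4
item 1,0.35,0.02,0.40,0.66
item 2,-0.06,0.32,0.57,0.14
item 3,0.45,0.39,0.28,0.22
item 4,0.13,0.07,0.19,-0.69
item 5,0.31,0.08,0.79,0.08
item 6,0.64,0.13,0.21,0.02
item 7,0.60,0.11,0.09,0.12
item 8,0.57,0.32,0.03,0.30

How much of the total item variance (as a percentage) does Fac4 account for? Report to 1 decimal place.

13.6%

SS loadings for Fac4 = 0.66² + 0.14² + 0.22² + (-0.69)² + 0.08² + 0.02² + 0.12² + 0.30² = 1.0909
With 8 standardized items, total variance = 8. Proportion = 1.0909/8 = 0.1364 → 13.64%.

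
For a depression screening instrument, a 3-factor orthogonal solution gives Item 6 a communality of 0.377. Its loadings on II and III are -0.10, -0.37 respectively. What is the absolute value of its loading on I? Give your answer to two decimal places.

Under orthogonal rotation h² = Σλ², so λ_I² = h² − (0.1469) = 0.377 − 0.1469 = 0.2301.
|λ| = √0.2301 = 0.4797.

0.48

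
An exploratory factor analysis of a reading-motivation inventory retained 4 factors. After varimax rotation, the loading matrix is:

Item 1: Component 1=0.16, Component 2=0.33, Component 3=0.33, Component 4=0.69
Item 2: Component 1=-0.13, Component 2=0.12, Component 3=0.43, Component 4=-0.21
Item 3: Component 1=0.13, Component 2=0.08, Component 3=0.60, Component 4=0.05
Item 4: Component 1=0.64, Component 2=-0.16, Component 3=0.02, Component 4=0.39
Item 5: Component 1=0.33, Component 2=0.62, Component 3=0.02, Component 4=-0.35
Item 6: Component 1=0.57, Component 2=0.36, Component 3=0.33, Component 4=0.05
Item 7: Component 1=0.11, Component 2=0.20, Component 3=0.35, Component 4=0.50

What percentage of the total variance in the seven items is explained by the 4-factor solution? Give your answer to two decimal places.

50.86%

SS loadings by factor: 0.9149, 0.7093, 0.8860, 1.0498; total = 3.5600.
Total variance with 7 standardized items is 7, so the solution explains 3.5600/7 = 0.5086 = 50.86%.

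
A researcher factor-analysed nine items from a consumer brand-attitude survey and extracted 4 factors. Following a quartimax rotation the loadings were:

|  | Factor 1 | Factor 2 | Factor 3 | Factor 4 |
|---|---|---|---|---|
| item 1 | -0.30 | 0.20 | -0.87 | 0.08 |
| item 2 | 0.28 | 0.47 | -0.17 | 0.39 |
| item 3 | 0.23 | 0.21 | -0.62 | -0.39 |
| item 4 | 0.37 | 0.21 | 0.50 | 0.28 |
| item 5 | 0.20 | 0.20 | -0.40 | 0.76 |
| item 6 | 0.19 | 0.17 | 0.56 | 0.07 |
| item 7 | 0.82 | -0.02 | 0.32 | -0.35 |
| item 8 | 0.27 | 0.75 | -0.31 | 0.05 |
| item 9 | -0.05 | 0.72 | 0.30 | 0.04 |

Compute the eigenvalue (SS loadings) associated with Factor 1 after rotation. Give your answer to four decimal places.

SS loadings for Factor 1 = (-0.30)² + 0.28² + 0.23² + 0.37² + 0.20² + 0.19² + 0.82² + 0.27² + (-0.05)² = 0.0900 + 0.0784 + 0.0529 + 0.1369 + 0.0400 + 0.0361 + 0.6724 + 0.0729 + 0.0025 = 1.1821

1.1821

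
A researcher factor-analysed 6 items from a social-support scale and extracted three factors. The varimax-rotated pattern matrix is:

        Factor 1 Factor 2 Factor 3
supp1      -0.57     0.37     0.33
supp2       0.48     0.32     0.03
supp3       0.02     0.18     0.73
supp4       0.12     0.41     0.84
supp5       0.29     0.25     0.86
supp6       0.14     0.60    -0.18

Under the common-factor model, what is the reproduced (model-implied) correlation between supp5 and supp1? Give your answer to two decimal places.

r̂ = Σ λ_i·λ_j across factors = (0.29)(-0.57) + (0.25)(0.37) + (0.86)(0.33)
  = -0.1653 +0.0925 +0.2838 = 0.2110

0.21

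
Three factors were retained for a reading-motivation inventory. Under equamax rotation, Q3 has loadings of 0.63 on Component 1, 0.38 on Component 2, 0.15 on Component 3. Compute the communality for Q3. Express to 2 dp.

h² = 0.63² + 0.38² + 0.15² = 0.3969 + 0.1444 + 0.0225 = 0.5638

0.56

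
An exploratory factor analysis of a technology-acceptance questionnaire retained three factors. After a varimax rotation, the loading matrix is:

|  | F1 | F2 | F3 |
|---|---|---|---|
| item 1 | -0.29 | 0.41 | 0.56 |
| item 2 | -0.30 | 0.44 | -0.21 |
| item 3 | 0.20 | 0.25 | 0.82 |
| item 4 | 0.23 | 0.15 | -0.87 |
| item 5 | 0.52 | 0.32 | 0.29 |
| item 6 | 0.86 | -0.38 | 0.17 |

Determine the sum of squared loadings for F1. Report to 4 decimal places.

SS loadings for F1 = (-0.29)² + (-0.30)² + 0.20² + 0.23² + 0.52² + 0.86² = 0.0841 + 0.0900 + 0.0400 + 0.0529 + 0.2704 + 0.7396 = 1.2770

1.2770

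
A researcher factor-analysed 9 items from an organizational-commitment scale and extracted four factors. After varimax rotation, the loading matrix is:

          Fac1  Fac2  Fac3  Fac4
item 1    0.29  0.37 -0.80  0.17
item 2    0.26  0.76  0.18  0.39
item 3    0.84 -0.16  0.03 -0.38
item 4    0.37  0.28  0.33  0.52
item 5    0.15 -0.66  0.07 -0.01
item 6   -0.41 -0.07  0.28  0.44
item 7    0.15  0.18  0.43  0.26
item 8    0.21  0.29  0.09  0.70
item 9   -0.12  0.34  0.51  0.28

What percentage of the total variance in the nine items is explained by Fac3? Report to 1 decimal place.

SS loadings for Fac3 = (-0.80)² + 0.18² + 0.03² + 0.33² + 0.07² + 0.28² + 0.43² + 0.09² + 0.51² = 1.3186
With 9 standardized items, total variance = 9. Proportion = 1.3186/9 = 0.1465 → 14.65%.

14.7%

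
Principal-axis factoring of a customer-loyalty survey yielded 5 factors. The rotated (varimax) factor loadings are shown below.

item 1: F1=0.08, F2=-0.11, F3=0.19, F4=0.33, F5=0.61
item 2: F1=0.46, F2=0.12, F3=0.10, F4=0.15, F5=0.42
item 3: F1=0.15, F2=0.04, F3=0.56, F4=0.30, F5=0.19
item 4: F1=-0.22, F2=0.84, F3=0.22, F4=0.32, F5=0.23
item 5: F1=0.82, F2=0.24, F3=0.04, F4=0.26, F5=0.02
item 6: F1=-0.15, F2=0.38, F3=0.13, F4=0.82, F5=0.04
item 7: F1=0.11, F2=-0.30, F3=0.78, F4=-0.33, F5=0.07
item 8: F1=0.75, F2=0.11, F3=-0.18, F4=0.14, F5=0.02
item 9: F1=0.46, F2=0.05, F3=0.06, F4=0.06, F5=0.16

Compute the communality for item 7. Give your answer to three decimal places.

h² = 0.11² + (-0.30)² + 0.78² + (-0.33)² + 0.07² = 0.0121 + 0.0900 + 0.6084 + 0.1089 + 0.0049 = 0.8243

0.824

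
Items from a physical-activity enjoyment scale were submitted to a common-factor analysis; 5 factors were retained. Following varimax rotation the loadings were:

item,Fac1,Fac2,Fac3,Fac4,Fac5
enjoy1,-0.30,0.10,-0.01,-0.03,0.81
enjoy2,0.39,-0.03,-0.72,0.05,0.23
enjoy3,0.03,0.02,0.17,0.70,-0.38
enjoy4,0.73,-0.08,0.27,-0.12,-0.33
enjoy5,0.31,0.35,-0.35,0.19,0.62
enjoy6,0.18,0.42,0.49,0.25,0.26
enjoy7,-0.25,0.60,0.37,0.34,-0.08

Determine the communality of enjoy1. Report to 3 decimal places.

h² = (-0.30)² + 0.10² + (-0.01)² + (-0.03)² + 0.81² = 0.0900 + 0.0100 + 0.0001 + 0.0009 + 0.6561 = 0.7571

0.757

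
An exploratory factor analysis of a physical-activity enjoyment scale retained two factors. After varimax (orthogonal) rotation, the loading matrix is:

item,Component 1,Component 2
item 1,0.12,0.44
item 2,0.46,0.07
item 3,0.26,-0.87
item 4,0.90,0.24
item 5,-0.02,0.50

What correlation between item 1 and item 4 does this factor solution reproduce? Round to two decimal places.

0.21

r̂ = Σ λ_i·λ_j across factors = (0.12)(0.90) + (0.44)(0.24)
  = +0.1080 +0.1056 = 0.2136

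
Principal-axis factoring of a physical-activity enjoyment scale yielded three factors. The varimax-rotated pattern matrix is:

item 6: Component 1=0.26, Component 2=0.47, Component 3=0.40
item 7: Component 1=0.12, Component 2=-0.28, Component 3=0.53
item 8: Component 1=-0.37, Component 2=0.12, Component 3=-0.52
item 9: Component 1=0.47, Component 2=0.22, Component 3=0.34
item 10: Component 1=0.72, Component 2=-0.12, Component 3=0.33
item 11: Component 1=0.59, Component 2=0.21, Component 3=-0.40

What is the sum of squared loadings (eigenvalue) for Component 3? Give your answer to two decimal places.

1.10

SS loadings for Component 3 = 0.40² + 0.53² + (-0.52)² + 0.34² + 0.33² + (-0.40)² = 0.1600 + 0.2809 + 0.2704 + 0.1156 + 0.1089 + 0.1600 = 1.0958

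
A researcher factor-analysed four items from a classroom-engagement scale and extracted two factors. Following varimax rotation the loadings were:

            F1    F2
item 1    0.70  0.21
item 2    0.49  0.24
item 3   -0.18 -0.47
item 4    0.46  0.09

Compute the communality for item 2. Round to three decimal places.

0.298

h² = 0.49² + 0.24² = 0.2401 + 0.0576 = 0.2977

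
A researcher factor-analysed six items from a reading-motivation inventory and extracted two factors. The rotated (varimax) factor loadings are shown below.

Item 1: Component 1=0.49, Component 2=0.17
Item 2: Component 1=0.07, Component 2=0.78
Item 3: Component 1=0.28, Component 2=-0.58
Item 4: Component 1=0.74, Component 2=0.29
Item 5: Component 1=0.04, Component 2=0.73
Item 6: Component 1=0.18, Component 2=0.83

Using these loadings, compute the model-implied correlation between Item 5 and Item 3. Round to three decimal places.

r̂ = Σ λ_i·λ_j across factors = (0.04)(0.28) + (0.73)(-0.58)
  = +0.0112 -0.4234 = -0.4122

-0.412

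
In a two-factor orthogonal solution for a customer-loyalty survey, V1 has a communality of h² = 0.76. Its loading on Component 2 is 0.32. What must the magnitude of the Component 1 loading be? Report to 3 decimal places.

0.811

Under orthogonal rotation h² = Σλ², so λ_Component 1² = h² − (0.1024) = 0.76 − 0.1024 = 0.6576.
|λ| = √0.6576 = 0.8109.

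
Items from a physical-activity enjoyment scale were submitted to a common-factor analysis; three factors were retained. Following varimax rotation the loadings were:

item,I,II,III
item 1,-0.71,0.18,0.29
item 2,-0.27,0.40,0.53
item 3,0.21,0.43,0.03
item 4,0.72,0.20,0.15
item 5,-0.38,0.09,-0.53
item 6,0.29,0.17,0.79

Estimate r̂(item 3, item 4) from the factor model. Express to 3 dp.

r̂ = Σ λ_i·λ_j across factors = (0.21)(0.72) + (0.43)(0.20) + (0.03)(0.15)
  = +0.1512 +0.0860 +0.0045 = 0.2417

0.242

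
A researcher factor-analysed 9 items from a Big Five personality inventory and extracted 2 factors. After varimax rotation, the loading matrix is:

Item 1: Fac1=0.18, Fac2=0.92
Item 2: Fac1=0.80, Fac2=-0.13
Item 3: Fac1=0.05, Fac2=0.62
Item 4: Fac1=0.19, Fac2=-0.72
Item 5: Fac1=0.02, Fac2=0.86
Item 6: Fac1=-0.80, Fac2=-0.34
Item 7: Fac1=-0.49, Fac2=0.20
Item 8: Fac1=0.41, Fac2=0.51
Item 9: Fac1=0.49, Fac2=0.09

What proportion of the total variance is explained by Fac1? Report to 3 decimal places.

SS loadings for Fac1 = 0.18² + 0.80² + 0.05² + 0.19² + 0.02² + (-0.80)² + (-0.49)² + 0.41² + 0.49² = 1.9997
Proportion of variance = 1.9997 / 9 = 0.2222.

0.222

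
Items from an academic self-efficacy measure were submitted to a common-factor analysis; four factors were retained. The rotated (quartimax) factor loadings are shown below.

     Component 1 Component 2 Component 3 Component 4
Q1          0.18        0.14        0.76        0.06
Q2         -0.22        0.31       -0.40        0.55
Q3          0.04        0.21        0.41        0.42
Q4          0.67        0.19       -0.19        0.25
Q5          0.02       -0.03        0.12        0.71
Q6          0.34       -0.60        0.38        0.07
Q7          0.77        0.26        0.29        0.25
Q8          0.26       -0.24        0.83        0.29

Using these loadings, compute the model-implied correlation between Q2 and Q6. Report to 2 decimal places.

r̂ = Σ λ_i·λ_j across factors = (-0.22)(0.34) + (0.31)(-0.60) + (-0.40)(0.38) + (0.55)(0.07)
  = -0.0748 -0.1860 -0.1520 +0.0385 = -0.3743

-0.37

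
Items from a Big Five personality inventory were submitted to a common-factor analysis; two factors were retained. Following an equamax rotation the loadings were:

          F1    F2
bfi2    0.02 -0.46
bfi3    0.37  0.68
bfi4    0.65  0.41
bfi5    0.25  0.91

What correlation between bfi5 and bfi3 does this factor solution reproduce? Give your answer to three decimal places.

r̂ = Σ λ_i·λ_j across factors = (0.25)(0.37) + (0.91)(0.68)
  = +0.0925 +0.6188 = 0.7113

0.711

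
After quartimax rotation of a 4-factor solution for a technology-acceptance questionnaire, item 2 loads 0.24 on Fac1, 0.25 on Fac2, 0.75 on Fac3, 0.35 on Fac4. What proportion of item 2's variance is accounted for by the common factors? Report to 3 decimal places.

0.805

h² = 0.24² + 0.25² + 0.75² + 0.35² = 0.0576 + 0.0625 + 0.5625 + 0.1225 = 0.8051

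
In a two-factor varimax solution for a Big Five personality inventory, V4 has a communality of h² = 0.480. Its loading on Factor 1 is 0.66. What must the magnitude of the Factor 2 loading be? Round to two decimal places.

Under orthogonal rotation h² = Σλ², so λ_Factor 2² = h² − (0.4356) = 0.480 − 0.4356 = 0.0444.
|λ| = √0.0444 = 0.2107.

0.21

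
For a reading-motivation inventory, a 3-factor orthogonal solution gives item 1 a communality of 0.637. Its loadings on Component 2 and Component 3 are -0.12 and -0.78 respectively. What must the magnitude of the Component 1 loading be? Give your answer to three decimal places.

Under orthogonal rotation h² = Σλ², so λ_Component 1² = h² − (0.6228) = 0.637 − 0.6228 = 0.0142.
|λ| = √0.0142 = 0.1192.

0.119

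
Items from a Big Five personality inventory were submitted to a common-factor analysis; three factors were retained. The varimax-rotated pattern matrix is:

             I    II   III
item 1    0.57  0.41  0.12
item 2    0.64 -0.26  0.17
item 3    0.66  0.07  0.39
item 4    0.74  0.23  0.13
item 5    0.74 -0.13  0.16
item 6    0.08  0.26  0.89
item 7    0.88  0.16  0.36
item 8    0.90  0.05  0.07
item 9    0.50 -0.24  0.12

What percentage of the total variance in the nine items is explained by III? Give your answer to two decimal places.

13.10%

SS loadings for III = 0.12² + 0.17² + 0.39² + 0.13² + 0.16² + 0.89² + 0.36² + 0.07² + 0.12² = 1.1789
With 9 standardized items, total variance = 9. Proportion = 1.1789/9 = 0.1310 → 13.10%.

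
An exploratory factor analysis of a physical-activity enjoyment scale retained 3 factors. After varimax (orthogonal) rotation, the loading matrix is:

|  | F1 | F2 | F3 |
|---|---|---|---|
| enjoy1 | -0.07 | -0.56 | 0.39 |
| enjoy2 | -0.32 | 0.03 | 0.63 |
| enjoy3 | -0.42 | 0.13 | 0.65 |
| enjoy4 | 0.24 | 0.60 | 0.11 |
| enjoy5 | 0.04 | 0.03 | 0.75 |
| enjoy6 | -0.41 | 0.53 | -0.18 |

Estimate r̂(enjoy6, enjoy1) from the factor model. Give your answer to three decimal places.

-0.338

r̂ = Σ λ_i·λ_j across factors = (-0.41)(-0.07) + (0.53)(-0.56) + (-0.18)(0.39)
  = +0.0287 -0.2968 -0.0702 = -0.3383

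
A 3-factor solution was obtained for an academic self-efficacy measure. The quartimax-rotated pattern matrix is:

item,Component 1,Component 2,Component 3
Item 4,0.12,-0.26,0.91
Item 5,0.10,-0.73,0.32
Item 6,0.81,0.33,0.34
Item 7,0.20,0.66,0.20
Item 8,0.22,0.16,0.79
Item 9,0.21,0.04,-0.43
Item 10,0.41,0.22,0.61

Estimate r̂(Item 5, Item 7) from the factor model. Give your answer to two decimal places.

-0.40

r̂ = Σ λ_i·λ_j across factors = (0.10)(0.20) + (-0.73)(0.66) + (0.32)(0.20)
  = +0.0200 -0.4818 +0.0640 = -0.3978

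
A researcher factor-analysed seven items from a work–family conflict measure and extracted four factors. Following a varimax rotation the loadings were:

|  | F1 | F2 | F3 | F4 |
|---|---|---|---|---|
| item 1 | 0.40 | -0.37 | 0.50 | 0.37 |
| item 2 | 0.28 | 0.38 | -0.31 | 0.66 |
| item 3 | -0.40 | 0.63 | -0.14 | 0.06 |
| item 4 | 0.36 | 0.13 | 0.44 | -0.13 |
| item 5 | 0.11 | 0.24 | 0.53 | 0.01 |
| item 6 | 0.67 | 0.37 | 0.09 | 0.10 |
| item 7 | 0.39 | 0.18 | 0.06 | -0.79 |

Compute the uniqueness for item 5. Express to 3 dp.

0.649

h² = 0.11² + 0.24² + 0.53² + 0.01² = 0.0121 + 0.0576 + 0.2809 + 0.0001 = 0.3507
Uniqueness u² = 1 − h² = 1 − 0.3507 = 0.6493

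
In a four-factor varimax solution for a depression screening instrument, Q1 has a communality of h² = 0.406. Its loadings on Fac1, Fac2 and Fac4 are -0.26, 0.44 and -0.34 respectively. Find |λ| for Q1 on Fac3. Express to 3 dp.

Under orthogonal rotation h² = Σλ², so λ_Fac3² = h² − (0.3768) = 0.406 − 0.3768 = 0.0292.
|λ| = √0.0292 = 0.1709.

0.171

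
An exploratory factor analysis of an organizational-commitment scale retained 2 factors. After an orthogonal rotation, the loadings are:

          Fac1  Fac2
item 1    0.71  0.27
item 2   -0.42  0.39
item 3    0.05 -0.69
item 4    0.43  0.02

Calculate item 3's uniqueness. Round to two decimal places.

h² = 0.05² + (-0.69)² = 0.0025 + 0.4761 = 0.4786
Uniqueness u² = 1 − h² = 1 − 0.4786 = 0.5214

0.52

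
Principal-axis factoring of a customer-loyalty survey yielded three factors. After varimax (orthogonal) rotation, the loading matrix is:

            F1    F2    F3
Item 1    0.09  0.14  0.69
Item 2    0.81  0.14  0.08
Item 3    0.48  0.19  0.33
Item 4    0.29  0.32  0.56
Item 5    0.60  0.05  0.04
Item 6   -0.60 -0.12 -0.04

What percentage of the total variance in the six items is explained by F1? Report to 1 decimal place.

SS loadings for F1 = 0.09² + 0.81² + 0.48² + 0.29² + 0.60² + (-0.60)² = 1.6987
With 6 standardized items, total variance = 6. Proportion = 1.6987/6 = 0.2831 → 28.31%.

28.3%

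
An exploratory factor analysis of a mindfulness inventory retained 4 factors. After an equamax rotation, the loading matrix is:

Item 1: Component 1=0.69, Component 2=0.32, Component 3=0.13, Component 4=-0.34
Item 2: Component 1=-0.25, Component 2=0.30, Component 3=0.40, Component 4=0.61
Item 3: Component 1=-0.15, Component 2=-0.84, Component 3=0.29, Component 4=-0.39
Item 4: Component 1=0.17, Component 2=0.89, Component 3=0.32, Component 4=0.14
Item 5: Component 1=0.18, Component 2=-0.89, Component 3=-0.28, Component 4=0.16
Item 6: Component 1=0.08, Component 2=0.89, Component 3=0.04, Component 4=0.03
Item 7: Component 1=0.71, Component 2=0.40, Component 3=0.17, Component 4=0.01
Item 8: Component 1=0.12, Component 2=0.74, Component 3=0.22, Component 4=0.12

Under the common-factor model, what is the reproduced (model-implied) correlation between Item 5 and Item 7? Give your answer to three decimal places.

-0.274

r̂ = Σ λ_i·λ_j across factors = (0.18)(0.71) + (-0.89)(0.40) + (-0.28)(0.17) + (0.16)(0.01)
  = +0.1278 -0.3560 -0.0476 +0.0016 = -0.2742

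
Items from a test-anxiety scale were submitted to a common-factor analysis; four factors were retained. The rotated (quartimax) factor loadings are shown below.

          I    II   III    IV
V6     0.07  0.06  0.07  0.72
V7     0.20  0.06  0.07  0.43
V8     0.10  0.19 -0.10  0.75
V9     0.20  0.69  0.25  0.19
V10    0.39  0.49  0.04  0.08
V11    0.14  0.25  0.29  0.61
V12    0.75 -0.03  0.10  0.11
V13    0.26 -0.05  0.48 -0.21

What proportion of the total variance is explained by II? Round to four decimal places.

SS loadings for II = 0.06² + 0.06² + 0.19² + 0.69² + 0.49² + 0.25² + (-0.03)² + (-0.05)² = 0.8254
Proportion of variance = 0.8254 / 8 = 0.1032.

0.1032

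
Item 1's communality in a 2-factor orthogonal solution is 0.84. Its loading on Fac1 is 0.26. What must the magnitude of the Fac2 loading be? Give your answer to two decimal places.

Under orthogonal rotation h² = Σλ², so λ_Fac2² = h² − (0.0676) = 0.84 − 0.0676 = 0.7724.
|λ| = √0.7724 = 0.8789.

0.88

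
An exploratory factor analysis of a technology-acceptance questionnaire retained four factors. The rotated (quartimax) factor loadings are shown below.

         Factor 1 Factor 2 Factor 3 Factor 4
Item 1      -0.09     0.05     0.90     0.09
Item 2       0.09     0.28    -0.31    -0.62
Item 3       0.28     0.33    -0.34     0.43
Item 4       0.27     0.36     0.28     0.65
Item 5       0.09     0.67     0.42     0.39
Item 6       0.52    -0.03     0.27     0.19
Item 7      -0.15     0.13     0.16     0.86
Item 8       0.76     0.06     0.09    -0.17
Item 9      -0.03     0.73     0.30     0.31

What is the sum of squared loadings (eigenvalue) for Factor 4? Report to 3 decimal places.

2.053

SS loadings for Factor 4 = 0.09² + (-0.62)² + 0.43² + 0.65² + 0.39² + 0.19² + 0.86² + (-0.17)² + 0.31² = 0.0081 + 0.3844 + 0.1849 + 0.4225 + 0.1521 + 0.0361 + 0.7396 + 0.0289 + 0.0961 = 2.0527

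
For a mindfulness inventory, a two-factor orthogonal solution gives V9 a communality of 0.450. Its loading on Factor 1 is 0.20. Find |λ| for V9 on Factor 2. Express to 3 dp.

Under orthogonal rotation h² = Σλ², so λ_Factor 2² = h² − (0.0400) = 0.450 − 0.0400 = 0.4100.
|λ| = √0.4100 = 0.6403.

0.640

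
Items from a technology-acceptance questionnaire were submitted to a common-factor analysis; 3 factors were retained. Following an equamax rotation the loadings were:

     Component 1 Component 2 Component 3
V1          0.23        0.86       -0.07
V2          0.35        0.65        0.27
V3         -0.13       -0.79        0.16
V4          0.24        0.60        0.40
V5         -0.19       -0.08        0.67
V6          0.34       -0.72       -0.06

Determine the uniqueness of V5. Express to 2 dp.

h² = (-0.19)² + (-0.08)² + 0.67² = 0.0361 + 0.0064 + 0.4489 = 0.4914
Uniqueness u² = 1 − h² = 1 − 0.4914 = 0.5086

0.51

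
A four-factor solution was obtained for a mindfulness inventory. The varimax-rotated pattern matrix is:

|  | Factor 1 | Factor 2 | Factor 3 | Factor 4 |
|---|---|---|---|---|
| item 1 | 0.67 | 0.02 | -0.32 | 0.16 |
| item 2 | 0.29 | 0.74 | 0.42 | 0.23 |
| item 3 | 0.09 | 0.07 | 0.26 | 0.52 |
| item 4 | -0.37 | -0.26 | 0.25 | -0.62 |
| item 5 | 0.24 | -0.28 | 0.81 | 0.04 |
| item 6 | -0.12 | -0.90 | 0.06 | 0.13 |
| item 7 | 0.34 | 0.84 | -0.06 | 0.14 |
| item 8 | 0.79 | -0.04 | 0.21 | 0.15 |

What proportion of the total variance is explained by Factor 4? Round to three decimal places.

SS loadings for Factor 4 = 0.16² + 0.23² + 0.52² + (-0.62)² + 0.04² + 0.13² + 0.14² + 0.15² = 0.7939
Proportion of variance = 0.7939 / 8 = 0.0992.

0.099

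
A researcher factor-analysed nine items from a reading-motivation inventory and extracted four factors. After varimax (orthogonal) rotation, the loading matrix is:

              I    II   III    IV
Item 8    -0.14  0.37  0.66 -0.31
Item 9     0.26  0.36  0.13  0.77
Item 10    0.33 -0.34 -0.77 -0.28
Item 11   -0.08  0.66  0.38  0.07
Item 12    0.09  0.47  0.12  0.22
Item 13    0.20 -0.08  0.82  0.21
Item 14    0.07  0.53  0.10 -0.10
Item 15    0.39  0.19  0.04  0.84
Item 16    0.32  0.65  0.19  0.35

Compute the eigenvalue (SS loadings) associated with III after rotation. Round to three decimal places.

SS loadings for III = 0.66² + 0.13² + (-0.77)² + 0.38² + 0.12² + 0.82² + 0.10² + 0.04² + 0.19² = 0.4356 + 0.0169 + 0.5929 + 0.1444 + 0.0144 + 0.6724 + 0.0100 + 0.0016 + 0.0361 = 1.9243

1.924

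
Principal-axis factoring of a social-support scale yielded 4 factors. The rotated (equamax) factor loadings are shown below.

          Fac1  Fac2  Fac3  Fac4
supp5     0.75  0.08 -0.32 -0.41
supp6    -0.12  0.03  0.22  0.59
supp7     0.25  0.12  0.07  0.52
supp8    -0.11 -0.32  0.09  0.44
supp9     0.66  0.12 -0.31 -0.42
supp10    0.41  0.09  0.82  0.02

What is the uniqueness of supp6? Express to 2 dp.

h² = (-0.12)² + 0.03² + 0.22² + 0.59² = 0.0144 + 0.0009 + 0.0484 + 0.3481 = 0.4118
Uniqueness u² = 1 − h² = 1 − 0.4118 = 0.5882

0.59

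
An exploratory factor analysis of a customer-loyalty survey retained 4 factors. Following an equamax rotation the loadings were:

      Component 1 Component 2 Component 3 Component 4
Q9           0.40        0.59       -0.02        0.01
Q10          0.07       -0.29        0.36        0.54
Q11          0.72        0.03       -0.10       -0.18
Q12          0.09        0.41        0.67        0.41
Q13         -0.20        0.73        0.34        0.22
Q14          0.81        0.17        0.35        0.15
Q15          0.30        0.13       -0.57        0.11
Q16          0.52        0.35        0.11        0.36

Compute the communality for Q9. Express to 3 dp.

h² = 0.40² + 0.59² + (-0.02)² + 0.01² = 0.1600 + 0.3481 + 0.0004 + 0.0001 = 0.5086

0.509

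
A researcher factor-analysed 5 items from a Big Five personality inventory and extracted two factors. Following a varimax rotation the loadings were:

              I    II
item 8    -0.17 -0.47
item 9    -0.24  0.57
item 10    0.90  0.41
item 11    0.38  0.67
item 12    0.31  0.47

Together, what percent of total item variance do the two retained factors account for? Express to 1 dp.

Communalities: 0.2498, 0.3825, 0.9781, 0.5933, 0.3170; Σh² = 2.5207.
Total variance with 5 standardized items is 5, so the solution explains 2.5207/5 = 0.5041 = 50.41%.

50.4%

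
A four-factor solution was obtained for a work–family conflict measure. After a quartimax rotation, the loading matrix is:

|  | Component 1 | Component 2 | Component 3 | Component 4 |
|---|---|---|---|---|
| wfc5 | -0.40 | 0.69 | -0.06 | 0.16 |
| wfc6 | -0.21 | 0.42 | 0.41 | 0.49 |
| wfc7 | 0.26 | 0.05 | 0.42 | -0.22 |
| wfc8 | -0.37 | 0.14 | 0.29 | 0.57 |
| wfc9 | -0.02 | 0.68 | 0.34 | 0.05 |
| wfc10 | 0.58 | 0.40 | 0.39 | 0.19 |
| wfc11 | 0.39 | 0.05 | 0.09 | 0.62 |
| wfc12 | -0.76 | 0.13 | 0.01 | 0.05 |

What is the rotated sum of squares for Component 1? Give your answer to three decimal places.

1.475

SS loadings for Component 1 = (-0.40)² + (-0.21)² + 0.26² + (-0.37)² + (-0.02)² + 0.58² + 0.39² + (-0.76)² = 0.1600 + 0.0441 + 0.0676 + 0.1369 + 0.0004 + 0.3364 + 0.1521 + 0.5776 = 1.4751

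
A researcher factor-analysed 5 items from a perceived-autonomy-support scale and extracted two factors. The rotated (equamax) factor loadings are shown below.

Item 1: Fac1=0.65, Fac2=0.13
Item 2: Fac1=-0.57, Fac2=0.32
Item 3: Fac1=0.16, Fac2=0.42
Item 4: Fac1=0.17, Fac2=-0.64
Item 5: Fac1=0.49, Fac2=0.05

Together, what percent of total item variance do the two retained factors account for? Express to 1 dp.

Communalities: 0.4394, 0.4273, 0.2020, 0.4385, 0.2426; Σh² = 1.7498.
Total variance with 5 standardized items is 5, so the solution explains 1.7498/5 = 0.3500 = 35.00%.

35.0%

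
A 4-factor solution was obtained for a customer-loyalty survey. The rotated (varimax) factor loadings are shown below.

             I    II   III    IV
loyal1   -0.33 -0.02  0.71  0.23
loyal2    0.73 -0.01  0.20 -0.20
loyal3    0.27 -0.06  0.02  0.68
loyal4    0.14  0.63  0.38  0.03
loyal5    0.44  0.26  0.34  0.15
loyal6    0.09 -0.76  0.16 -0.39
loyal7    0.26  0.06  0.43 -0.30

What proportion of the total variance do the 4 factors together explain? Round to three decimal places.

0.556

Communalities: 0.6663, 0.6130, 0.5393, 0.5618, 0.3993, 0.7634, 0.3461; Σh² = 3.8892.
Total variance with 7 standardized items is 7, so the solution explains 3.8892/7 = 0.5556.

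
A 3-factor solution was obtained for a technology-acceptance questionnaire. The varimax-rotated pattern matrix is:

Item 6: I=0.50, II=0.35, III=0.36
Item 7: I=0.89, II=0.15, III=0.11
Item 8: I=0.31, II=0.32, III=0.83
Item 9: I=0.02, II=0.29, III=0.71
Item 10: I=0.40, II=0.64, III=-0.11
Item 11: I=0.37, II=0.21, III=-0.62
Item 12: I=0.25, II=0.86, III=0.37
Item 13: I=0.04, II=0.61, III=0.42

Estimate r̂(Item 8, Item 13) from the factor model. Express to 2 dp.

r̂ = Σ λ_i·λ_j across factors = (0.31)(0.04) + (0.32)(0.61) + (0.83)(0.42)
  = +0.0124 +0.1952 +0.3486 = 0.5562

0.56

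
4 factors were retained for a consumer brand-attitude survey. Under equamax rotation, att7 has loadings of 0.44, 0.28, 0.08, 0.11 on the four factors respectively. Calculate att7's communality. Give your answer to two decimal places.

h² = 0.44² + 0.28² + 0.08² + 0.11² = 0.1936 + 0.0784 + 0.0064 + 0.0121 = 0.2905

0.29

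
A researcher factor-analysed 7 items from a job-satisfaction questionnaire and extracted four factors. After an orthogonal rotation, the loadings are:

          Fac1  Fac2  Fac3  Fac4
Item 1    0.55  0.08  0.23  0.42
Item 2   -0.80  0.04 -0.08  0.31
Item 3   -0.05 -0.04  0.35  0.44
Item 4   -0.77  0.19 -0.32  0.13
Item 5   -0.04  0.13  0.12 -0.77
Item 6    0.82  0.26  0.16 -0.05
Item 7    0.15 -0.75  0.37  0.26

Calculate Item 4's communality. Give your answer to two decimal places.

0.75

h² = (-0.77)² + 0.19² + (-0.32)² + 0.13² = 0.5929 + 0.0361 + 0.1024 + 0.0169 = 0.7483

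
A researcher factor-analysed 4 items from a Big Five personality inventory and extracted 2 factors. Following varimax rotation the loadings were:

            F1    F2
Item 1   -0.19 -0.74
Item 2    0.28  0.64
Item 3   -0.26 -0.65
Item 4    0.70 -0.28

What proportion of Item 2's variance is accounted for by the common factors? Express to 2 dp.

0.49

h² = 0.28² + 0.64² = 0.0784 + 0.4096 = 0.4880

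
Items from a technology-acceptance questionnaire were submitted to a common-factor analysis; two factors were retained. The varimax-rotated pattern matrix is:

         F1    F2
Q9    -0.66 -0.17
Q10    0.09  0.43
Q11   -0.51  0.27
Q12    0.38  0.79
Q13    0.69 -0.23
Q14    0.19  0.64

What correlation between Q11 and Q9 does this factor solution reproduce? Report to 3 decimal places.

r̂ = Σ λ_i·λ_j across factors = (-0.51)(-0.66) + (0.27)(-0.17)
  = +0.3366 -0.0459 = 0.2907

0.291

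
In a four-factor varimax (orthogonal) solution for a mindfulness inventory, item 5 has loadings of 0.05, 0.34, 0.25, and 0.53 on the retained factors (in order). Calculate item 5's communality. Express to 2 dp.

h² = 0.05² + 0.34² + 0.25² + 0.53² = 0.0025 + 0.1156 + 0.0625 + 0.2809 = 0.4615

0.46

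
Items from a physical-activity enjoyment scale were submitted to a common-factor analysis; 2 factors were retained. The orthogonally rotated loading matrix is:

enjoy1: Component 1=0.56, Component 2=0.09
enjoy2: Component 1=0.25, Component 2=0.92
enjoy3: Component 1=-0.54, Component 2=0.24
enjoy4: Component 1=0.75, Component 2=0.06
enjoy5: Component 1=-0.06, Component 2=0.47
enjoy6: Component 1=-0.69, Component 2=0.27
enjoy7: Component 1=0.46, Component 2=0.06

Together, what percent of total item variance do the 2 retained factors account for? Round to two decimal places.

44.78%

Communalities: 0.3217, 0.9089, 0.3492, 0.5661, 0.2245, 0.5490, 0.2152; Σh² = 3.1346.
Total variance with 7 standardized items is 7, so the solution explains 3.1346/7 = 0.4478 = 44.78%.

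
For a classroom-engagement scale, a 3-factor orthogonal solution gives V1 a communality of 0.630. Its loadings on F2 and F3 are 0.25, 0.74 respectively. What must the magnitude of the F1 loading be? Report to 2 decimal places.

0.14

Under orthogonal rotation h² = Σλ², so λ_F1² = h² − (0.6101) = 0.630 − 0.6101 = 0.0199.
|λ| = √0.0199 = 0.1411.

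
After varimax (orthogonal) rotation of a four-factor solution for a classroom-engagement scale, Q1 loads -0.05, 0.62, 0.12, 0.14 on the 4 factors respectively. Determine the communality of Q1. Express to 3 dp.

h² = (-0.05)² + 0.62² + 0.12² + 0.14² = 0.0025 + 0.3844 + 0.0144 + 0.0196 = 0.4209

0.421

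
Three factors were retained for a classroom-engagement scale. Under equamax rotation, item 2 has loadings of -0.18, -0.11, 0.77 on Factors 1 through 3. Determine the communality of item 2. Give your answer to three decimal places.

h² = (-0.18)² + (-0.11)² + 0.77² = 0.0324 + 0.0121 + 0.5929 = 0.6374

0.637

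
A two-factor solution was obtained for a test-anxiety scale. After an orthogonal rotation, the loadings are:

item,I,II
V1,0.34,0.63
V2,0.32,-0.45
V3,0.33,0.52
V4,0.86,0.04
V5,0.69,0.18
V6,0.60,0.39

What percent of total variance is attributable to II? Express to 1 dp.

SS loadings for II = 0.63² + (-0.45)² + 0.52² + 0.04² + 0.18² + 0.39² = 1.0559
With 6 standardized items, total variance = 6. Proportion = 1.0559/6 = 0.1760 → 17.60%.

17.6%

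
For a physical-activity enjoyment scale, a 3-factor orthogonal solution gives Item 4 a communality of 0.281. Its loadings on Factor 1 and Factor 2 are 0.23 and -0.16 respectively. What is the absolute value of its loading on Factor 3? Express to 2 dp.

0.45

Under orthogonal rotation h² = Σλ², so λ_Factor 3² = h² − (0.0785) = 0.281 − 0.0785 = 0.2025.
|λ| = √0.2025 = 0.4500.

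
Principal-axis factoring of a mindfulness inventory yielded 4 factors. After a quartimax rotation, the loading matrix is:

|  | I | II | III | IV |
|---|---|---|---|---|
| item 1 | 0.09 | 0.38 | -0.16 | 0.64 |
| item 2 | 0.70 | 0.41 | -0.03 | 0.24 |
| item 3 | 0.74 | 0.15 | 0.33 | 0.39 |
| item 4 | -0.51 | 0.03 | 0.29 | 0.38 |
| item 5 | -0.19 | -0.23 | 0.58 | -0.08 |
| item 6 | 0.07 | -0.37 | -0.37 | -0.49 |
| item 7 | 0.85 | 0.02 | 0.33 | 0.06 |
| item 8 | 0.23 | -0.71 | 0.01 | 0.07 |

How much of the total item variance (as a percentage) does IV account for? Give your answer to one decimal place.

12.7%

SS loadings for IV = 0.64² + 0.24² + 0.39² + 0.38² + (-0.08)² + (-0.49)² + 0.06² + 0.07² = 1.0187
With 8 standardized items, total variance = 8. Proportion = 1.0187/8 = 0.1273 → 12.73%.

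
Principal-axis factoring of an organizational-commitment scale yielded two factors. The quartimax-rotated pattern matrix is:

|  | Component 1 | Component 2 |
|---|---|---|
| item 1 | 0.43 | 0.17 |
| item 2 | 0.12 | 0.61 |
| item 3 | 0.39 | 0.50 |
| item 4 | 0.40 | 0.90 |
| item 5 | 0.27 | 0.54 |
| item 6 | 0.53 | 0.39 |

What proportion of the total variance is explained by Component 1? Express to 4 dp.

0.1442

SS loadings for Component 1 = 0.43² + 0.12² + 0.39² + 0.40² + 0.27² + 0.53² = 0.8652
Proportion of variance = 0.8652 / 6 = 0.1442.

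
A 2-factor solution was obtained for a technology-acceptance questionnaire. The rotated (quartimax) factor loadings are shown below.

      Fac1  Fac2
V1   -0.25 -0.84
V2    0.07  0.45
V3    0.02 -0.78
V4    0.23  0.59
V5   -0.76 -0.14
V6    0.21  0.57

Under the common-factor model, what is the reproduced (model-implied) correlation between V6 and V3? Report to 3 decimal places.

r̂ = Σ λ_i·λ_j across factors = (0.21)(0.02) + (0.57)(-0.78)
  = +0.0042 -0.4446 = -0.4404

-0.440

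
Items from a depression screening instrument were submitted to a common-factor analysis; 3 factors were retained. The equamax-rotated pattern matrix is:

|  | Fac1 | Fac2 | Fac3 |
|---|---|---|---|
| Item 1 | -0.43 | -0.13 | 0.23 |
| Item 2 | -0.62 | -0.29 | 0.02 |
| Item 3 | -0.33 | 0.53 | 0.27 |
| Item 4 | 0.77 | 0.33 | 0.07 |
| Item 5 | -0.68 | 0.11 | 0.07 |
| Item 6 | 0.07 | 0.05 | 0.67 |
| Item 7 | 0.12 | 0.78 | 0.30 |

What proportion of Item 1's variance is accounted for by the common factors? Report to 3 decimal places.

h² = (-0.43)² + (-0.13)² + 0.23² = 0.1849 + 0.0169 + 0.0529 = 0.2547

0.255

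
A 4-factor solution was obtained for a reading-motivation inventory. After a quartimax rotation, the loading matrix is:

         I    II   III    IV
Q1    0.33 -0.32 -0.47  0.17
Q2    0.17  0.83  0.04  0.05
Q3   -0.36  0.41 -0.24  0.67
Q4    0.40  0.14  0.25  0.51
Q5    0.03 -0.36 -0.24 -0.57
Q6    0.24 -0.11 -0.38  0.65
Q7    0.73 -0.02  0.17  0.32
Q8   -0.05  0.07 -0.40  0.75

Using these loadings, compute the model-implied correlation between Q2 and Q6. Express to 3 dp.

-0.033

r̂ = Σ λ_i·λ_j across factors = (0.17)(0.24) + (0.83)(-0.11) + (0.04)(-0.38) + (0.05)(0.65)
  = +0.0408 -0.0913 -0.0152 +0.0325 = -0.0332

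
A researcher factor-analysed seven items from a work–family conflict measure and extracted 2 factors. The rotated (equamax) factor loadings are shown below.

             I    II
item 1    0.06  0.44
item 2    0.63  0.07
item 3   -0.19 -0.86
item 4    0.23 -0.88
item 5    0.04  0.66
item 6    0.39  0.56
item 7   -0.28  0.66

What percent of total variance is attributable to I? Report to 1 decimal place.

SS loadings for I = 0.06² + 0.63² + (-0.19)² + 0.23² + 0.04² + 0.39² + (-0.28)² = 0.7216
With 7 standardized items, total variance = 7. Proportion = 0.7216/7 = 0.1031 → 10.31%.

10.3%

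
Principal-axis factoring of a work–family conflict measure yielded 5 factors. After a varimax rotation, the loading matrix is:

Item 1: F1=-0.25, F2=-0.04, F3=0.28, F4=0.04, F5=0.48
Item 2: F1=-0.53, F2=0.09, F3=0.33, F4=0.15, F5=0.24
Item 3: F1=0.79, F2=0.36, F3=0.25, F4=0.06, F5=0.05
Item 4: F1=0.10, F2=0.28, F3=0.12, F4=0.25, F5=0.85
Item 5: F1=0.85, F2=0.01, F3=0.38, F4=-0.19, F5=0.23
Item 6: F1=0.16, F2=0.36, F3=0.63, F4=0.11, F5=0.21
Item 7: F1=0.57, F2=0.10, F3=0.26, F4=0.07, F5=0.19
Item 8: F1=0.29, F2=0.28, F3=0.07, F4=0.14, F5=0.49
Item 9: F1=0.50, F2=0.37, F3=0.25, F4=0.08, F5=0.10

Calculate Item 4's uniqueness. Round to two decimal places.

0.11

h² = 0.10² + 0.28² + 0.12² + 0.25² + 0.85² = 0.0100 + 0.0784 + 0.0144 + 0.0625 + 0.7225 = 0.8878
Uniqueness u² = 1 − h² = 1 − 0.8878 = 0.1122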